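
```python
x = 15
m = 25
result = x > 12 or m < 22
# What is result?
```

Trace (tracking result):
x = 15  # -> x = 15
m = 25  # -> m = 25
result = x > 12 or m < 22  # -> result = True

Answer: True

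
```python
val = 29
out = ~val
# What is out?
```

Trace (tracking out):
val = 29  # -> val = 29
out = ~val  # -> out = -30

Answer: -30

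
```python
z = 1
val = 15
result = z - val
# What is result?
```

Answer: -14

Derivation:
Trace (tracking result):
z = 1  # -> z = 1
val = 15  # -> val = 15
result = z - val  # -> result = -14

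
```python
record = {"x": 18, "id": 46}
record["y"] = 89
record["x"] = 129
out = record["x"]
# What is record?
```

Trace (tracking record):
record = {'x': 18, 'id': 46}  # -> record = {'x': 18, 'id': 46}
record['y'] = 89  # -> record = {'x': 18, 'id': 46, 'y': 89}
record['x'] = 129  # -> record = {'x': 129, 'id': 46, 'y': 89}
out = record['x']  # -> out = 129

Answer: {'x': 129, 'id': 46, 'y': 89}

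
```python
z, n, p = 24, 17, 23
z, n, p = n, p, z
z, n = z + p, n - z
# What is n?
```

Answer: 6

Derivation:
Trace (tracking n):
z, n, p = (24, 17, 23)  # -> z = 24, n = 17, p = 23
z, n, p = (n, p, z)  # -> z = 17, n = 23, p = 24
z, n = (z + p, n - z)  # -> z = 41, n = 6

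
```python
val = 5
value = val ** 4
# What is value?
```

Answer: 625

Derivation:
Trace (tracking value):
val = 5  # -> val = 5
value = val ** 4  # -> value = 625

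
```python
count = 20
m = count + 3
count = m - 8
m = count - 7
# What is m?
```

Answer: 8

Derivation:
Trace (tracking m):
count = 20  # -> count = 20
m = count + 3  # -> m = 23
count = m - 8  # -> count = 15
m = count - 7  # -> m = 8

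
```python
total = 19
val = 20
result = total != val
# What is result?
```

Answer: True

Derivation:
Trace (tracking result):
total = 19  # -> total = 19
val = 20  # -> val = 20
result = total != val  # -> result = True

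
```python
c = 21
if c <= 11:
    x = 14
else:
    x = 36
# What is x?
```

Answer: 36

Derivation:
Trace (tracking x):
c = 21  # -> c = 21
if c <= 11:  # condition is False
else:
    x = 36  # -> x = 36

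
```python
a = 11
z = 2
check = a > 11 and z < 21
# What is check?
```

Trace (tracking check):
a = 11  # -> a = 11
z = 2  # -> z = 2
check = a > 11 and z < 21  # -> check = False

Answer: False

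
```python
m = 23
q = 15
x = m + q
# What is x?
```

Trace (tracking x):
m = 23  # -> m = 23
q = 15  # -> q = 15
x = m + q  # -> x = 38

Answer: 38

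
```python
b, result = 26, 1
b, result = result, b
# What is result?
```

Answer: 26

Derivation:
Trace (tracking result):
b, result = (26, 1)  # -> b = 26, result = 1
b, result = (result, b)  # -> b = 1, result = 26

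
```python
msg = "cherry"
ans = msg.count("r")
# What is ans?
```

Trace (tracking ans):
msg = 'cherry'  # -> msg = 'cherry'
ans = msg.count('r')  # -> ans = 2

Answer: 2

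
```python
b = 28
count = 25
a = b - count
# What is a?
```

Trace (tracking a):
b = 28  # -> b = 28
count = 25  # -> count = 25
a = b - count  # -> a = 3

Answer: 3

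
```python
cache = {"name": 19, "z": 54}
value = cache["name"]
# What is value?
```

Answer: 19

Derivation:
Trace (tracking value):
cache = {'name': 19, 'z': 54}  # -> cache = {'name': 19, 'z': 54}
value = cache['name']  # -> value = 19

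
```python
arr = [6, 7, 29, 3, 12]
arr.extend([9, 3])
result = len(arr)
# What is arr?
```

Trace (tracking arr):
arr = [6, 7, 29, 3, 12]  # -> arr = [6, 7, 29, 3, 12]
arr.extend([9, 3])  # -> arr = [6, 7, 29, 3, 12, 9, 3]
result = len(arr)  # -> result = 7

Answer: [6, 7, 29, 3, 12, 9, 3]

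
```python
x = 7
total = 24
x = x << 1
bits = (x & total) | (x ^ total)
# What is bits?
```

Answer: 30

Derivation:
Trace (tracking bits):
x = 7  # -> x = 7
total = 24  # -> total = 24
x = x << 1  # -> x = 14
bits = x & total | x ^ total  # -> bits = 30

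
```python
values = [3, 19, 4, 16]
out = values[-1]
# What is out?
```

Answer: 16

Derivation:
Trace (tracking out):
values = [3, 19, 4, 16]  # -> values = [3, 19, 4, 16]
out = values[-1]  # -> out = 16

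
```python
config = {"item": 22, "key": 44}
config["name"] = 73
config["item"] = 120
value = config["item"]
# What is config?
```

Trace (tracking config):
config = {'item': 22, 'key': 44}  # -> config = {'item': 22, 'key': 44}
config['name'] = 73  # -> config = {'item': 22, 'key': 44, 'name': 73}
config['item'] = 120  # -> config = {'item': 120, 'key': 44, 'name': 73}
value = config['item']  # -> value = 120

Answer: {'item': 120, 'key': 44, 'name': 73}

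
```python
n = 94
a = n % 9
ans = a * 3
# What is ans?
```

Answer: 12

Derivation:
Trace (tracking ans):
n = 94  # -> n = 94
a = n % 9  # -> a = 4
ans = a * 3  # -> ans = 12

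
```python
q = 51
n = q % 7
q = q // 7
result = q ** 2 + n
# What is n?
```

Trace (tracking n):
q = 51  # -> q = 51
n = q % 7  # -> n = 2
q = q // 7  # -> q = 7
result = q ** 2 + n  # -> result = 51

Answer: 2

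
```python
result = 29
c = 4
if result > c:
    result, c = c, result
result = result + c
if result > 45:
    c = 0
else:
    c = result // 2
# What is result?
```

Answer: 33

Derivation:
Trace (tracking result):
result = 29  # -> result = 29
c = 4  # -> c = 4
if result > c:  # condition is True
    result, c = (c, result)  # -> result = 4, c = 29
result = result + c  # -> result = 33
if result > 45:  # condition is False
else:
    c = result // 2  # -> c = 16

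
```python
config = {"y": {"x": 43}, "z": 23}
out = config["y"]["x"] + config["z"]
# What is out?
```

Trace (tracking out):
config = {'y': {'x': 43}, 'z': 23}  # -> config = {'y': {'x': 43}, 'z': 23}
out = config['y']['x'] + config['z']  # -> out = 66

Answer: 66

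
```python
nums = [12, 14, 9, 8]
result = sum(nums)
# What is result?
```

Answer: 43

Derivation:
Trace (tracking result):
nums = [12, 14, 9, 8]  # -> nums = [12, 14, 9, 8]
result = sum(nums)  # -> result = 43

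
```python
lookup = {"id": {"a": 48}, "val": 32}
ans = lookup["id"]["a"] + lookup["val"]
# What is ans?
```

Answer: 80

Derivation:
Trace (tracking ans):
lookup = {'id': {'a': 48}, 'val': 32}  # -> lookup = {'id': {'a': 48}, 'val': 32}
ans = lookup['id']['a'] + lookup['val']  # -> ans = 80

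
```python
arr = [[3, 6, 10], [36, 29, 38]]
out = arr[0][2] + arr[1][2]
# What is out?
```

Trace (tracking out):
arr = [[3, 6, 10], [36, 29, 38]]  # -> arr = [[3, 6, 10], [36, 29, 38]]
out = arr[0][2] + arr[1][2]  # -> out = 48

Answer: 48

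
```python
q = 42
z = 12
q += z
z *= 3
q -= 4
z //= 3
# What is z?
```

Trace (tracking z):
q = 42  # -> q = 42
z = 12  # -> z = 12
q += z  # -> q = 54
z *= 3  # -> z = 36
q -= 4  # -> q = 50
z //= 3  # -> z = 12

Answer: 12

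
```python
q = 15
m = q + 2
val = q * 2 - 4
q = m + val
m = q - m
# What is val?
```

Answer: 26

Derivation:
Trace (tracking val):
q = 15  # -> q = 15
m = q + 2  # -> m = 17
val = q * 2 - 4  # -> val = 26
q = m + val  # -> q = 43
m = q - m  # -> m = 26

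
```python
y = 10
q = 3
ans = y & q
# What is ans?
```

Trace (tracking ans):
y = 10  # -> y = 10
q = 3  # -> q = 3
ans = y & q  # -> ans = 2

Answer: 2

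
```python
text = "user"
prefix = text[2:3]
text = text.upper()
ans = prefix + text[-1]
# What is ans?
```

Trace (tracking ans):
text = 'user'  # -> text = 'user'
prefix = text[2:3]  # -> prefix = 'e'
text = text.upper()  # -> text = 'USER'
ans = prefix + text[-1]  # -> ans = 'eR'

Answer: 'eR'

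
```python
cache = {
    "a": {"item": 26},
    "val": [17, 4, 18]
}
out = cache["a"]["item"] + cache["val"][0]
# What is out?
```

Answer: 43

Derivation:
Trace (tracking out):
cache = {'a': {'item': 26}, 'val': [17, 4, 18]}  # -> cache = {'a': {'item': 26}, 'val': [17, 4, 18]}
out = cache['a']['item'] + cache['val'][0]  # -> out = 43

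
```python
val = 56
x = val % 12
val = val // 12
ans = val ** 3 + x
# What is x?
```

Answer: 8

Derivation:
Trace (tracking x):
val = 56  # -> val = 56
x = val % 12  # -> x = 8
val = val // 12  # -> val = 4
ans = val ** 3 + x  # -> ans = 72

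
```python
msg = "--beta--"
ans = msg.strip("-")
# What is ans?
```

Trace (tracking ans):
msg = '--beta--'  # -> msg = '--beta--'
ans = msg.strip('-')  # -> ans = 'beta'

Answer: 'beta'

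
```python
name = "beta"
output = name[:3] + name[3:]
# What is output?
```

Answer: 'beta'

Derivation:
Trace (tracking output):
name = 'beta'  # -> name = 'beta'
output = name[:3] + name[3:]  # -> output = 'beta'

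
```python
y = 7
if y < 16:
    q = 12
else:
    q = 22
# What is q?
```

Trace (tracking q):
y = 7  # -> y = 7
if y < 16:  # condition is True
    q = 12  # -> q = 12

Answer: 12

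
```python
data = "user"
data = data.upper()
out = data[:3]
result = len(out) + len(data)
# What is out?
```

Trace (tracking out):
data = 'user'  # -> data = 'user'
data = data.upper()  # -> data = 'USER'
out = data[:3]  # -> out = 'USE'
result = len(out) + len(data)  # -> result = 7

Answer: 'USE'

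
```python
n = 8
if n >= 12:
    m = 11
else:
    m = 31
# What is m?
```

Answer: 31

Derivation:
Trace (tracking m):
n = 8  # -> n = 8
if n >= 12:  # condition is False
else:
    m = 31  # -> m = 31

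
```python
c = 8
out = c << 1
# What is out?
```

Trace (tracking out):
c = 8  # -> c = 8
out = c << 1  # -> out = 16

Answer: 16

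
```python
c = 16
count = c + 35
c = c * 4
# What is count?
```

Answer: 51

Derivation:
Trace (tracking count):
c = 16  # -> c = 16
count = c + 35  # -> count = 51
c = c * 4  # -> c = 64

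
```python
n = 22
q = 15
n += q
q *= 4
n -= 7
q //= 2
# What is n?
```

Trace (tracking n):
n = 22  # -> n = 22
q = 15  # -> q = 15
n += q  # -> n = 37
q *= 4  # -> q = 60
n -= 7  # -> n = 30
q //= 2  # -> q = 30

Answer: 30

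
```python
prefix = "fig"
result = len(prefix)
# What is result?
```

Trace (tracking result):
prefix = 'fig'  # -> prefix = 'fig'
result = len(prefix)  # -> result = 3

Answer: 3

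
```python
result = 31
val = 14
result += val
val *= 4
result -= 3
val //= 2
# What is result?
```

Answer: 42

Derivation:
Trace (tracking result):
result = 31  # -> result = 31
val = 14  # -> val = 14
result += val  # -> result = 45
val *= 4  # -> val = 56
result -= 3  # -> result = 42
val //= 2  # -> val = 28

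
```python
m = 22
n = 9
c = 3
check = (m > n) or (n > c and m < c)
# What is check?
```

Trace (tracking check):
m = 22  # -> m = 22
n = 9  # -> n = 9
c = 3  # -> c = 3
check = m > n or (n > c and m < c)  # -> check = True

Answer: True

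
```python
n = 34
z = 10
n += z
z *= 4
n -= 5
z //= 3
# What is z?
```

Answer: 13

Derivation:
Trace (tracking z):
n = 34  # -> n = 34
z = 10  # -> z = 10
n += z  # -> n = 44
z *= 4  # -> z = 40
n -= 5  # -> n = 39
z //= 3  # -> z = 13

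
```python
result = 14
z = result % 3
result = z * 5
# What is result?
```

Trace (tracking result):
result = 14  # -> result = 14
z = result % 3  # -> z = 2
result = z * 5  # -> result = 10

Answer: 10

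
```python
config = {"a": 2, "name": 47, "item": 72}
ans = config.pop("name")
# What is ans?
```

Trace (tracking ans):
config = {'a': 2, 'name': 47, 'item': 72}  # -> config = {'a': 2, 'name': 47, 'item': 72}
ans = config.pop('name')  # -> ans = 47

Answer: 47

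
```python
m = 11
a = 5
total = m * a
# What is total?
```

Answer: 55

Derivation:
Trace (tracking total):
m = 11  # -> m = 11
a = 5  # -> a = 5
total = m * a  # -> total = 55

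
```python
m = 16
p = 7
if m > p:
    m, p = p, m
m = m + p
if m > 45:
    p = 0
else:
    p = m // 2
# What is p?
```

Answer: 11

Derivation:
Trace (tracking p):
m = 16  # -> m = 16
p = 7  # -> p = 7
if m > p:  # condition is True
    m, p = (p, m)  # -> m = 7, p = 16
m = m + p  # -> m = 23
if m > 45:  # condition is False
else:
    p = m // 2  # -> p = 11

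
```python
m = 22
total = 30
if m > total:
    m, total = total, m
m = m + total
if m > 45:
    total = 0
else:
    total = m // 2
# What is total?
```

Trace (tracking total):
m = 22  # -> m = 22
total = 30  # -> total = 30
if m > total:  # condition is False
m = m + total  # -> m = 52
if m > 45:  # condition is True
    total = 0  # -> total = 0

Answer: 0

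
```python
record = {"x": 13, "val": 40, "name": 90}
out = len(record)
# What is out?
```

Answer: 3

Derivation:
Trace (tracking out):
record = {'x': 13, 'val': 40, 'name': 90}  # -> record = {'x': 13, 'val': 40, 'name': 90}
out = len(record)  # -> out = 3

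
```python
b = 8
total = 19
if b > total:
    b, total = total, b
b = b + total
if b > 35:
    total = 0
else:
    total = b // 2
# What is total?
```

Trace (tracking total):
b = 8  # -> b = 8
total = 19  # -> total = 19
if b > total:  # condition is False
b = b + total  # -> b = 27
if b > 35:  # condition is False
else:
    total = b // 2  # -> total = 13

Answer: 13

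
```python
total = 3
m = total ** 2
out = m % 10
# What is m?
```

Trace (tracking m):
total = 3  # -> total = 3
m = total ** 2  # -> m = 9
out = m % 10  # -> out = 9

Answer: 9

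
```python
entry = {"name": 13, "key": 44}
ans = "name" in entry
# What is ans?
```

Answer: True

Derivation:
Trace (tracking ans):
entry = {'name': 13, 'key': 44}  # -> entry = {'name': 13, 'key': 44}
ans = 'name' in entry  # -> ans = True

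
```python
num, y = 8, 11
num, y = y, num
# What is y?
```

Trace (tracking y):
num, y = (8, 11)  # -> num = 8, y = 11
num, y = (y, num)  # -> num = 11, y = 8

Answer: 8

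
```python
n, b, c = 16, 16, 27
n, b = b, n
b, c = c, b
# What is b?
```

Answer: 27

Derivation:
Trace (tracking b):
n, b, c = (16, 16, 27)  # -> n = 16, b = 16, c = 27
n, b = (b, n)  # -> n = 16, b = 16
b, c = (c, b)  # -> b = 27, c = 16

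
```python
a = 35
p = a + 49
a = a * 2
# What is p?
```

Answer: 84

Derivation:
Trace (tracking p):
a = 35  # -> a = 35
p = a + 49  # -> p = 84
a = a * 2  # -> a = 70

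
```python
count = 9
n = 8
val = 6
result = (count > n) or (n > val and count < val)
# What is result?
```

Trace (tracking result):
count = 9  # -> count = 9
n = 8  # -> n = 8
val = 6  # -> val = 6
result = count > n or (n > val and count < val)  # -> result = True

Answer: True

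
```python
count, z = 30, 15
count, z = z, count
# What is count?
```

Trace (tracking count):
count, z = (30, 15)  # -> count = 30, z = 15
count, z = (z, count)  # -> count = 15, z = 30

Answer: 15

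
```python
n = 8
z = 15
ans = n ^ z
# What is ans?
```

Trace (tracking ans):
n = 8  # -> n = 8
z = 15  # -> z = 15
ans = n ^ z  # -> ans = 7

Answer: 7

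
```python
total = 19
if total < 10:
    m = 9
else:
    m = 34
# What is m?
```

Trace (tracking m):
total = 19  # -> total = 19
if total < 10:  # condition is False
else:
    m = 34  # -> m = 34

Answer: 34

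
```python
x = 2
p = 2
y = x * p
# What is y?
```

Answer: 4

Derivation:
Trace (tracking y):
x = 2  # -> x = 2
p = 2  # -> p = 2
y = x * p  # -> y = 4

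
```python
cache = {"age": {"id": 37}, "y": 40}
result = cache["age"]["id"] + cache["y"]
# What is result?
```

Answer: 77

Derivation:
Trace (tracking result):
cache = {'age': {'id': 37}, 'y': 40}  # -> cache = {'age': {'id': 37}, 'y': 40}
result = cache['age']['id'] + cache['y']  # -> result = 77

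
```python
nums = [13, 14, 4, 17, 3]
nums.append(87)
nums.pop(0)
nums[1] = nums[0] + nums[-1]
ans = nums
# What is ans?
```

Answer: [14, 101, 17, 3, 87]

Derivation:
Trace (tracking ans):
nums = [13, 14, 4, 17, 3]  # -> nums = [13, 14, 4, 17, 3]
nums.append(87)  # -> nums = [13, 14, 4, 17, 3, 87]
nums.pop(0)  # -> nums = [14, 4, 17, 3, 87]
nums[1] = nums[0] + nums[-1]  # -> nums = [14, 101, 17, 3, 87]
ans = nums  # -> ans = [14, 101, 17, 3, 87]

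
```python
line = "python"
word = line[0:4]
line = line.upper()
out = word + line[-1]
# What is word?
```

Answer: 'pyth'

Derivation:
Trace (tracking word):
line = 'python'  # -> line = 'python'
word = line[0:4]  # -> word = 'pyth'
line = line.upper()  # -> line = 'PYTHON'
out = word + line[-1]  # -> out = 'pythN'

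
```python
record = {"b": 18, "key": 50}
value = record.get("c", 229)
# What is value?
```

Trace (tracking value):
record = {'b': 18, 'key': 50}  # -> record = {'b': 18, 'key': 50}
value = record.get('c', 229)  # -> value = 229

Answer: 229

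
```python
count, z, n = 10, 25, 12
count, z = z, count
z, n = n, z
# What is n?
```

Trace (tracking n):
count, z, n = (10, 25, 12)  # -> count = 10, z = 25, n = 12
count, z = (z, count)  # -> count = 25, z = 10
z, n = (n, z)  # -> z = 12, n = 10

Answer: 10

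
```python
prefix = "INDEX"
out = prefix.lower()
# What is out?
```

Trace (tracking out):
prefix = 'INDEX'  # -> prefix = 'INDEX'
out = prefix.lower()  # -> out = 'index'

Answer: 'index'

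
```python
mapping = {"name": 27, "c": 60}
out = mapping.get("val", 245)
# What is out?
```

Trace (tracking out):
mapping = {'name': 27, 'c': 60}  # -> mapping = {'name': 27, 'c': 60}
out = mapping.get('val', 245)  # -> out = 245

Answer: 245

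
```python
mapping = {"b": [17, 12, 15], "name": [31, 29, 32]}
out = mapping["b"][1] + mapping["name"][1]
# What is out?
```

Answer: 41

Derivation:
Trace (tracking out):
mapping = {'b': [17, 12, 15], 'name': [31, 29, 32]}  # -> mapping = {'b': [17, 12, 15], 'name': [31, 29, 32]}
out = mapping['b'][1] + mapping['name'][1]  # -> out = 41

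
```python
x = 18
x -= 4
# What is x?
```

Answer: 14

Derivation:
Trace (tracking x):
x = 18  # -> x = 18
x -= 4  # -> x = 14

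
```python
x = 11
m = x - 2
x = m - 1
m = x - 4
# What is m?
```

Trace (tracking m):
x = 11  # -> x = 11
m = x - 2  # -> m = 9
x = m - 1  # -> x = 8
m = x - 4  # -> m = 4

Answer: 4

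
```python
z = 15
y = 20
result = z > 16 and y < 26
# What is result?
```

Trace (tracking result):
z = 15  # -> z = 15
y = 20  # -> y = 20
result = z > 16 and y < 26  # -> result = False

Answer: False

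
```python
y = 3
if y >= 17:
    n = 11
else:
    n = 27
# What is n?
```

Trace (tracking n):
y = 3  # -> y = 3
if y >= 17:  # condition is False
else:
    n = 27  # -> n = 27

Answer: 27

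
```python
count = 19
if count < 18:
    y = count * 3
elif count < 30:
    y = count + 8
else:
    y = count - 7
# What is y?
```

Trace (tracking y):
count = 19  # -> count = 19
if count < 18:  # condition is False
elif count < 30:  # condition is True
    y = count + 8  # -> y = 27

Answer: 27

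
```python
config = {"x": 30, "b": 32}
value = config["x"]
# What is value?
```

Answer: 30

Derivation:
Trace (tracking value):
config = {'x': 30, 'b': 32}  # -> config = {'x': 30, 'b': 32}
value = config['x']  # -> value = 30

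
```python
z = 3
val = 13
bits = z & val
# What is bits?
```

Answer: 1

Derivation:
Trace (tracking bits):
z = 3  # -> z = 3
val = 13  # -> val = 13
bits = z & val  # -> bits = 1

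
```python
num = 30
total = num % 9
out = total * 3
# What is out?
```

Answer: 9

Derivation:
Trace (tracking out):
num = 30  # -> num = 30
total = num % 9  # -> total = 3
out = total * 3  # -> out = 9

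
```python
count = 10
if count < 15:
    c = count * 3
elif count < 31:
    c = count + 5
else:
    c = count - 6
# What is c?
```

Trace (tracking c):
count = 10  # -> count = 10
if count < 15:  # condition is True
    c = count * 3  # -> c = 30

Answer: 30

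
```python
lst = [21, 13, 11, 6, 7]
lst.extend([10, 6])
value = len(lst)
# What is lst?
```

Trace (tracking lst):
lst = [21, 13, 11, 6, 7]  # -> lst = [21, 13, 11, 6, 7]
lst.extend([10, 6])  # -> lst = [21, 13, 11, 6, 7, 10, 6]
value = len(lst)  # -> value = 7

Answer: [21, 13, 11, 6, 7, 10, 6]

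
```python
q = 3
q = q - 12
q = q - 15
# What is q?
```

Trace (tracking q):
q = 3  # -> q = 3
q = q - 12  # -> q = -9
q = q - 15  # -> q = -24

Answer: -24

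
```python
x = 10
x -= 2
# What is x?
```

Answer: 8

Derivation:
Trace (tracking x):
x = 10  # -> x = 10
x -= 2  # -> x = 8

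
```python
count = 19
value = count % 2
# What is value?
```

Trace (tracking value):
count = 19  # -> count = 19
value = count % 2  # -> value = 1

Answer: 1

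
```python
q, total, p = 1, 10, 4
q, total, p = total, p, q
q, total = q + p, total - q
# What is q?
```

Answer: 11

Derivation:
Trace (tracking q):
q, total, p = (1, 10, 4)  # -> q = 1, total = 10, p = 4
q, total, p = (total, p, q)  # -> q = 10, total = 4, p = 1
q, total = (q + p, total - q)  # -> q = 11, total = -6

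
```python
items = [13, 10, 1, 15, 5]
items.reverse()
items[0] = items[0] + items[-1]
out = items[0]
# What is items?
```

Trace (tracking items):
items = [13, 10, 1, 15, 5]  # -> items = [13, 10, 1, 15, 5]
items.reverse()  # -> items = [5, 15, 1, 10, 13]
items[0] = items[0] + items[-1]  # -> items = [18, 15, 1, 10, 13]
out = items[0]  # -> out = 18

Answer: [18, 15, 1, 10, 13]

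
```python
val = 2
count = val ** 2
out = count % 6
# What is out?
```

Answer: 4

Derivation:
Trace (tracking out):
val = 2  # -> val = 2
count = val ** 2  # -> count = 4
out = count % 6  # -> out = 4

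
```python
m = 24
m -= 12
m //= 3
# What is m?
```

Answer: 4

Derivation:
Trace (tracking m):
m = 24  # -> m = 24
m -= 12  # -> m = 12
m //= 3  # -> m = 4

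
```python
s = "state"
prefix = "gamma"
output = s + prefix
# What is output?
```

Trace (tracking output):
s = 'state'  # -> s = 'state'
prefix = 'gamma'  # -> prefix = 'gamma'
output = s + prefix  # -> output = 'stategamma'

Answer: 'stategamma'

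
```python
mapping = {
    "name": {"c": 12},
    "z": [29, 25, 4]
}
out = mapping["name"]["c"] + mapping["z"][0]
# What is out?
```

Trace (tracking out):
mapping = {'name': {'c': 12}, 'z': [29, 25, 4]}  # -> mapping = {'name': {'c': 12}, 'z': [29, 25, 4]}
out = mapping['name']['c'] + mapping['z'][0]  # -> out = 41

Answer: 41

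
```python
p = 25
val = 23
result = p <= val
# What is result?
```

Answer: False

Derivation:
Trace (tracking result):
p = 25  # -> p = 25
val = 23  # -> val = 23
result = p <= val  # -> result = False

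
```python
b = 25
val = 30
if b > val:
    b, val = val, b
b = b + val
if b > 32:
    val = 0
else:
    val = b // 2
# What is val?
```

Answer: 0

Derivation:
Trace (tracking val):
b = 25  # -> b = 25
val = 30  # -> val = 30
if b > val:  # condition is False
b = b + val  # -> b = 55
if b > 32:  # condition is True
    val = 0  # -> val = 0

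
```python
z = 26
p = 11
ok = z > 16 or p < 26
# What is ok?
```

Answer: True

Derivation:
Trace (tracking ok):
z = 26  # -> z = 26
p = 11  # -> p = 11
ok = z > 16 or p < 26  # -> ok = True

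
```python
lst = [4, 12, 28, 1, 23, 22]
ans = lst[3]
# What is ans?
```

Answer: 1

Derivation:
Trace (tracking ans):
lst = [4, 12, 28, 1, 23, 22]  # -> lst = [4, 12, 28, 1, 23, 22]
ans = lst[3]  # -> ans = 1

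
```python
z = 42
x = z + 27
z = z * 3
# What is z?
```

Answer: 126

Derivation:
Trace (tracking z):
z = 42  # -> z = 42
x = z + 27  # -> x = 69
z = z * 3  # -> z = 126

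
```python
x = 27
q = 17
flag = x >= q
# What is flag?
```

Answer: True

Derivation:
Trace (tracking flag):
x = 27  # -> x = 27
q = 17  # -> q = 17
flag = x >= q  # -> flag = True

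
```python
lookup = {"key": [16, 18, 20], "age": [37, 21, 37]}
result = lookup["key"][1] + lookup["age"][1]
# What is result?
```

Answer: 39

Derivation:
Trace (tracking result):
lookup = {'key': [16, 18, 20], 'age': [37, 21, 37]}  # -> lookup = {'key': [16, 18, 20], 'age': [37, 21, 37]}
result = lookup['key'][1] + lookup['age'][1]  # -> result = 39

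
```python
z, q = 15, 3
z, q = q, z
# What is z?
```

Answer: 3

Derivation:
Trace (tracking z):
z, q = (15, 3)  # -> z = 15, q = 3
z, q = (q, z)  # -> z = 3, q = 15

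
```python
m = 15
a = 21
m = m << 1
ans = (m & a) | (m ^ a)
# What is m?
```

Trace (tracking m):
m = 15  # -> m = 15
a = 21  # -> a = 21
m = m << 1  # -> m = 30
ans = m & a | m ^ a  # -> ans = 31

Answer: 30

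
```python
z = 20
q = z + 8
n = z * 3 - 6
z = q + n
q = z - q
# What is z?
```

Answer: 82

Derivation:
Trace (tracking z):
z = 20  # -> z = 20
q = z + 8  # -> q = 28
n = z * 3 - 6  # -> n = 54
z = q + n  # -> z = 82
q = z - q  # -> q = 54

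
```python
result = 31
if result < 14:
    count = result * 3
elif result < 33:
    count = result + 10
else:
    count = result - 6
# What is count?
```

Trace (tracking count):
result = 31  # -> result = 31
if result < 14:  # condition is False
elif result < 33:  # condition is True
    count = result + 10  # -> count = 41

Answer: 41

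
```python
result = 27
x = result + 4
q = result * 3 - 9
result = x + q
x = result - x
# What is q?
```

Answer: 72

Derivation:
Trace (tracking q):
result = 27  # -> result = 27
x = result + 4  # -> x = 31
q = result * 3 - 9  # -> q = 72
result = x + q  # -> result = 103
x = result - x  # -> x = 72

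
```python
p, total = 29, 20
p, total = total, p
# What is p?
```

Answer: 20

Derivation:
Trace (tracking p):
p, total = (29, 20)  # -> p = 29, total = 20
p, total = (total, p)  # -> p = 20, total = 29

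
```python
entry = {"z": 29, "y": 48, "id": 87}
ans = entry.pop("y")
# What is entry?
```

Answer: {'z': 29, 'id': 87}

Derivation:
Trace (tracking entry):
entry = {'z': 29, 'y': 48, 'id': 87}  # -> entry = {'z': 29, 'y': 48, 'id': 87}
ans = entry.pop('y')  # -> ans = 48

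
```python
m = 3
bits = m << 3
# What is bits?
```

Trace (tracking bits):
m = 3  # -> m = 3
bits = m << 3  # -> bits = 24

Answer: 24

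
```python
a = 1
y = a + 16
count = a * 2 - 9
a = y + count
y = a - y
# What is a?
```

Answer: 10

Derivation:
Trace (tracking a):
a = 1  # -> a = 1
y = a + 16  # -> y = 17
count = a * 2 - 9  # -> count = -7
a = y + count  # -> a = 10
y = a - y  # -> y = -7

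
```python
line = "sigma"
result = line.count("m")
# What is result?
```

Answer: 1

Derivation:
Trace (tracking result):
line = 'sigma'  # -> line = 'sigma'
result = line.count('m')  # -> result = 1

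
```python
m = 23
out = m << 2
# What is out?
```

Answer: 92

Derivation:
Trace (tracking out):
m = 23  # -> m = 23
out = m << 2  # -> out = 92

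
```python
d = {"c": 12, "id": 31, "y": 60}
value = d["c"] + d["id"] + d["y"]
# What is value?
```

Answer: 103

Derivation:
Trace (tracking value):
d = {'c': 12, 'id': 31, 'y': 60}  # -> d = {'c': 12, 'id': 31, 'y': 60}
value = d['c'] + d['id'] + d['y']  # -> value = 103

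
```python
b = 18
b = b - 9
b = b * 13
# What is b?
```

Trace (tracking b):
b = 18  # -> b = 18
b = b - 9  # -> b = 9
b = b * 13  # -> b = 117

Answer: 117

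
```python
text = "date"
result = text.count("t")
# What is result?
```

Answer: 1

Derivation:
Trace (tracking result):
text = 'date'  # -> text = 'date'
result = text.count('t')  # -> result = 1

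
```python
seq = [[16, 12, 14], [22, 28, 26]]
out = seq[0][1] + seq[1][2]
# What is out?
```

Answer: 38

Derivation:
Trace (tracking out):
seq = [[16, 12, 14], [22, 28, 26]]  # -> seq = [[16, 12, 14], [22, 28, 26]]
out = seq[0][1] + seq[1][2]  # -> out = 38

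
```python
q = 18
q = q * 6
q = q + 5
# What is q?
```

Answer: 113

Derivation:
Trace (tracking q):
q = 18  # -> q = 18
q = q * 6  # -> q = 108
q = q + 5  # -> q = 113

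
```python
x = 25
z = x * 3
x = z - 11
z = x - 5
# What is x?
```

Answer: 64

Derivation:
Trace (tracking x):
x = 25  # -> x = 25
z = x * 3  # -> z = 75
x = z - 11  # -> x = 64
z = x - 5  # -> z = 59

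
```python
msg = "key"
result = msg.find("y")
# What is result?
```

Trace (tracking result):
msg = 'key'  # -> msg = 'key'
result = msg.find('y')  # -> result = 2

Answer: 2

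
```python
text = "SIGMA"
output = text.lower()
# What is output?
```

Answer: 'sigma'

Derivation:
Trace (tracking output):
text = 'SIGMA'  # -> text = 'SIGMA'
output = text.lower()  # -> output = 'sigma'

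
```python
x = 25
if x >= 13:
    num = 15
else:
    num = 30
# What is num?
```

Trace (tracking num):
x = 25  # -> x = 25
if x >= 13:  # condition is True
    num = 15  # -> num = 15

Answer: 15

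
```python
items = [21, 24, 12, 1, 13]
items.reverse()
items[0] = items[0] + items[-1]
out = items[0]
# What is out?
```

Answer: 34

Derivation:
Trace (tracking out):
items = [21, 24, 12, 1, 13]  # -> items = [21, 24, 12, 1, 13]
items.reverse()  # -> items = [13, 1, 12, 24, 21]
items[0] = items[0] + items[-1]  # -> items = [34, 1, 12, 24, 21]
out = items[0]  # -> out = 34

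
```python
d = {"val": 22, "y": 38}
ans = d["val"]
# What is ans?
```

Trace (tracking ans):
d = {'val': 22, 'y': 38}  # -> d = {'val': 22, 'y': 38}
ans = d['val']  # -> ans = 22

Answer: 22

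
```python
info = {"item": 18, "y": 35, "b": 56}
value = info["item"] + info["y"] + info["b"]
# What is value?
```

Trace (tracking value):
info = {'item': 18, 'y': 35, 'b': 56}  # -> info = {'item': 18, 'y': 35, 'b': 56}
value = info['item'] + info['y'] + info['b']  # -> value = 109

Answer: 109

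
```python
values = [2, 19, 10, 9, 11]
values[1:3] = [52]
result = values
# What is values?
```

Answer: [2, 52, 9, 11]

Derivation:
Trace (tracking values):
values = [2, 19, 10, 9, 11]  # -> values = [2, 19, 10, 9, 11]
values[1:3] = [52]  # -> values = [2, 52, 9, 11]
result = values  # -> result = [2, 52, 9, 11]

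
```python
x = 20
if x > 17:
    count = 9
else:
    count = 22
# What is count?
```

Trace (tracking count):
x = 20  # -> x = 20
if x > 17:  # condition is True
    count = 9  # -> count = 9

Answer: 9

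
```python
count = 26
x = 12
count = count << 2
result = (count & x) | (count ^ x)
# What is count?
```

Trace (tracking count):
count = 26  # -> count = 26
x = 12  # -> x = 12
count = count << 2  # -> count = 104
result = count & x | count ^ x  # -> result = 108

Answer: 104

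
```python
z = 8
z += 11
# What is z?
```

Trace (tracking z):
z = 8  # -> z = 8
z += 11  # -> z = 19

Answer: 19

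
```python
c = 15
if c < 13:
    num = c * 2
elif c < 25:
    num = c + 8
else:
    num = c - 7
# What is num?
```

Answer: 23

Derivation:
Trace (tracking num):
c = 15  # -> c = 15
if c < 13:  # condition is False
elif c < 25:  # condition is True
    num = c + 8  # -> num = 23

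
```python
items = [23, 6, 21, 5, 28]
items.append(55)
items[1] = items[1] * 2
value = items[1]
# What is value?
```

Answer: 12

Derivation:
Trace (tracking value):
items = [23, 6, 21, 5, 28]  # -> items = [23, 6, 21, 5, 28]
items.append(55)  # -> items = [23, 6, 21, 5, 28, 55]
items[1] = items[1] * 2  # -> items = [23, 12, 21, 5, 28, 55]
value = items[1]  # -> value = 12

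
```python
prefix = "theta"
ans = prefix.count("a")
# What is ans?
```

Trace (tracking ans):
prefix = 'theta'  # -> prefix = 'theta'
ans = prefix.count('a')  # -> ans = 1

Answer: 1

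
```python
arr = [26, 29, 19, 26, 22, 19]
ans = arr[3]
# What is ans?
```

Trace (tracking ans):
arr = [26, 29, 19, 26, 22, 19]  # -> arr = [26, 29, 19, 26, 22, 19]
ans = arr[3]  # -> ans = 26

Answer: 26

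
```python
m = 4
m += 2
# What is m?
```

Trace (tracking m):
m = 4  # -> m = 4
m += 2  # -> m = 6

Answer: 6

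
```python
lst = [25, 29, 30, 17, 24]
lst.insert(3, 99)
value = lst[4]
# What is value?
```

Answer: 17

Derivation:
Trace (tracking value):
lst = [25, 29, 30, 17, 24]  # -> lst = [25, 29, 30, 17, 24]
lst.insert(3, 99)  # -> lst = [25, 29, 30, 99, 17, 24]
value = lst[4]  # -> value = 17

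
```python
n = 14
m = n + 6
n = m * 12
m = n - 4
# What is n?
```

Trace (tracking n):
n = 14  # -> n = 14
m = n + 6  # -> m = 20
n = m * 12  # -> n = 240
m = n - 4  # -> m = 236

Answer: 240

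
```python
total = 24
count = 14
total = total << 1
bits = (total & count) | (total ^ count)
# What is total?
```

Answer: 48

Derivation:
Trace (tracking total):
total = 24  # -> total = 24
count = 14  # -> count = 14
total = total << 1  # -> total = 48
bits = total & count | total ^ count  # -> bits = 62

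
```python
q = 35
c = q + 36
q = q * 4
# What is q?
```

Trace (tracking q):
q = 35  # -> q = 35
c = q + 36  # -> c = 71
q = q * 4  # -> q = 140

Answer: 140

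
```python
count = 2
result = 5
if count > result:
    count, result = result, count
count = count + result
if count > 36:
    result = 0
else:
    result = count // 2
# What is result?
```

Trace (tracking result):
count = 2  # -> count = 2
result = 5  # -> result = 5
if count > result:  # condition is False
count = count + result  # -> count = 7
if count > 36:  # condition is False
else:
    result = count // 2  # -> result = 3

Answer: 3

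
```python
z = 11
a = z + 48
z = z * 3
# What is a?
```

Trace (tracking a):
z = 11  # -> z = 11
a = z + 48  # -> a = 59
z = z * 3  # -> z = 33

Answer: 59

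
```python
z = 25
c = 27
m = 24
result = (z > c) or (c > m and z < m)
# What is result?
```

Trace (tracking result):
z = 25  # -> z = 25
c = 27  # -> c = 27
m = 24  # -> m = 24
result = z > c or (c > m and z < m)  # -> result = False

Answer: False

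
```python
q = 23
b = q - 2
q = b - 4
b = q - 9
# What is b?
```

Trace (tracking b):
q = 23  # -> q = 23
b = q - 2  # -> b = 21
q = b - 4  # -> q = 17
b = q - 9  # -> b = 8

Answer: 8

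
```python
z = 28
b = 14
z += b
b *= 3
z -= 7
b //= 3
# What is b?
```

Trace (tracking b):
z = 28  # -> z = 28
b = 14  # -> b = 14
z += b  # -> z = 42
b *= 3  # -> b = 42
z -= 7  # -> z = 35
b //= 3  # -> b = 14

Answer: 14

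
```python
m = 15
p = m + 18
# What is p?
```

Answer: 33

Derivation:
Trace (tracking p):
m = 15  # -> m = 15
p = m + 18  # -> p = 33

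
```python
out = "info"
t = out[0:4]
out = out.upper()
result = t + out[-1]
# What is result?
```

Answer: 'infoO'

Derivation:
Trace (tracking result):
out = 'info'  # -> out = 'info'
t = out[0:4]  # -> t = 'info'
out = out.upper()  # -> out = 'INFO'
result = t + out[-1]  # -> result = 'infoO'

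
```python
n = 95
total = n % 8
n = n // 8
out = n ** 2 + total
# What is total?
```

Trace (tracking total):
n = 95  # -> n = 95
total = n % 8  # -> total = 7
n = n // 8  # -> n = 11
out = n ** 2 + total  # -> out = 128

Answer: 7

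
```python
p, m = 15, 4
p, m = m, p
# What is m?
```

Trace (tracking m):
p, m = (15, 4)  # -> p = 15, m = 4
p, m = (m, p)  # -> p = 4, m = 15

Answer: 15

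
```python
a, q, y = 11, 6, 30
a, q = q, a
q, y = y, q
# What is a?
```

Trace (tracking a):
a, q, y = (11, 6, 30)  # -> a = 11, q = 6, y = 30
a, q = (q, a)  # -> a = 6, q = 11
q, y = (y, q)  # -> q = 30, y = 11

Answer: 6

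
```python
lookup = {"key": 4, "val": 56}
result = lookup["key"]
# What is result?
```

Answer: 4

Derivation:
Trace (tracking result):
lookup = {'key': 4, 'val': 56}  # -> lookup = {'key': 4, 'val': 56}
result = lookup['key']  # -> result = 4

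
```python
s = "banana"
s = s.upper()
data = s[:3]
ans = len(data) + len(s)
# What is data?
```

Answer: 'BAN'

Derivation:
Trace (tracking data):
s = 'banana'  # -> s = 'banana'
s = s.upper()  # -> s = 'BANANA'
data = s[:3]  # -> data = 'BAN'
ans = len(data) + len(s)  # -> ans = 9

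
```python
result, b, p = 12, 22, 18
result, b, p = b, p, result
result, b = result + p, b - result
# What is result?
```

Trace (tracking result):
result, b, p = (12, 22, 18)  # -> result = 12, b = 22, p = 18
result, b, p = (b, p, result)  # -> result = 22, b = 18, p = 12
result, b = (result + p, b - result)  # -> result = 34, b = -4

Answer: 34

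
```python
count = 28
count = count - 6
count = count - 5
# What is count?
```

Answer: 17

Derivation:
Trace (tracking count):
count = 28  # -> count = 28
count = count - 6  # -> count = 22
count = count - 5  # -> count = 17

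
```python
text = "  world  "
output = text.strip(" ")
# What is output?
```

Answer: 'world'

Derivation:
Trace (tracking output):
text = '  world  '  # -> text = '  world  '
output = text.strip(' ')  # -> output = 'world'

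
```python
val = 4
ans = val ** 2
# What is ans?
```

Trace (tracking ans):
val = 4  # -> val = 4
ans = val ** 2  # -> ans = 16

Answer: 16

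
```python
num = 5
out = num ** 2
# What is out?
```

Answer: 25

Derivation:
Trace (tracking out):
num = 5  # -> num = 5
out = num ** 2  # -> out = 25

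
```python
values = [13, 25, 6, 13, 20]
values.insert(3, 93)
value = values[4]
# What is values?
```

Answer: [13, 25, 6, 93, 13, 20]

Derivation:
Trace (tracking values):
values = [13, 25, 6, 13, 20]  # -> values = [13, 25, 6, 13, 20]
values.insert(3, 93)  # -> values = [13, 25, 6, 93, 13, 20]
value = values[4]  # -> value = 13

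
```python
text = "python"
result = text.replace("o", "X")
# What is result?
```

Answer: 'pythXn'

Derivation:
Trace (tracking result):
text = 'python'  # -> text = 'python'
result = text.replace('o', 'X')  # -> result = 'pythXn'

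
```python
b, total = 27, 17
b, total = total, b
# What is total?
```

Answer: 27

Derivation:
Trace (tracking total):
b, total = (27, 17)  # -> b = 27, total = 17
b, total = (total, b)  # -> b = 17, total = 27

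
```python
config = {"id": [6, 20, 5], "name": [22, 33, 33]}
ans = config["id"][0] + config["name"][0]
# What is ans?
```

Answer: 28

Derivation:
Trace (tracking ans):
config = {'id': [6, 20, 5], 'name': [22, 33, 33]}  # -> config = {'id': [6, 20, 5], 'name': [22, 33, 33]}
ans = config['id'][0] + config['name'][0]  # -> ans = 28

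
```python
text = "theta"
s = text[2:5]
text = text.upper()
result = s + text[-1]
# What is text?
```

Trace (tracking text):
text = 'theta'  # -> text = 'theta'
s = text[2:5]  # -> s = 'eta'
text = text.upper()  # -> text = 'THETA'
result = s + text[-1]  # -> result = 'etaA'

Answer: 'THETA'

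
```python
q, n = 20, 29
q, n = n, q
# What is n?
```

Trace (tracking n):
q, n = (20, 29)  # -> q = 20, n = 29
q, n = (n, q)  # -> q = 29, n = 20

Answer: 20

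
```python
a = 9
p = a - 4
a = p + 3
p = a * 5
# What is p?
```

Trace (tracking p):
a = 9  # -> a = 9
p = a - 4  # -> p = 5
a = p + 3  # -> a = 8
p = a * 5  # -> p = 40

Answer: 40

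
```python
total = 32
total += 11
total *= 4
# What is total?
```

Trace (tracking total):
total = 32  # -> total = 32
total += 11  # -> total = 43
total *= 4  # -> total = 172

Answer: 172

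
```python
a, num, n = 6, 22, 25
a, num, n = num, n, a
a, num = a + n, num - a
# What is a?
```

Answer: 28

Derivation:
Trace (tracking a):
a, num, n = (6, 22, 25)  # -> a = 6, num = 22, n = 25
a, num, n = (num, n, a)  # -> a = 22, num = 25, n = 6
a, num = (a + n, num - a)  # -> a = 28, num = 3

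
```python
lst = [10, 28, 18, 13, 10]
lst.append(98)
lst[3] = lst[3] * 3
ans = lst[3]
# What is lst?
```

Trace (tracking lst):
lst = [10, 28, 18, 13, 10]  # -> lst = [10, 28, 18, 13, 10]
lst.append(98)  # -> lst = [10, 28, 18, 13, 10, 98]
lst[3] = lst[3] * 3  # -> lst = [10, 28, 18, 39, 10, 98]
ans = lst[3]  # -> ans = 39

Answer: [10, 28, 18, 39, 10, 98]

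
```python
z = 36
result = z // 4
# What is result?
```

Answer: 9

Derivation:
Trace (tracking result):
z = 36  # -> z = 36
result = z // 4  # -> result = 9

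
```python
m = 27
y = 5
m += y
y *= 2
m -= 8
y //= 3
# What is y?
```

Trace (tracking y):
m = 27  # -> m = 27
y = 5  # -> y = 5
m += y  # -> m = 32
y *= 2  # -> y = 10
m -= 8  # -> m = 24
y //= 3  # -> y = 3

Answer: 3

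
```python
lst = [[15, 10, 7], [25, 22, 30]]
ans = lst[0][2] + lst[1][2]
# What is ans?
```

Trace (tracking ans):
lst = [[15, 10, 7], [25, 22, 30]]  # -> lst = [[15, 10, 7], [25, 22, 30]]
ans = lst[0][2] + lst[1][2]  # -> ans = 37

Answer: 37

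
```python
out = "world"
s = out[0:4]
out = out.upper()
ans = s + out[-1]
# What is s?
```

Trace (tracking s):
out = 'world'  # -> out = 'world'
s = out[0:4]  # -> s = 'worl'
out = out.upper()  # -> out = 'WORLD'
ans = s + out[-1]  # -> ans = 'worlD'

Answer: 'worl'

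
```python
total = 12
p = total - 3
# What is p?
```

Answer: 9

Derivation:
Trace (tracking p):
total = 12  # -> total = 12
p = total - 3  # -> p = 9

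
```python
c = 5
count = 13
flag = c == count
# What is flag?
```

Trace (tracking flag):
c = 5  # -> c = 5
count = 13  # -> count = 13
flag = c == count  # -> flag = False

Answer: False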